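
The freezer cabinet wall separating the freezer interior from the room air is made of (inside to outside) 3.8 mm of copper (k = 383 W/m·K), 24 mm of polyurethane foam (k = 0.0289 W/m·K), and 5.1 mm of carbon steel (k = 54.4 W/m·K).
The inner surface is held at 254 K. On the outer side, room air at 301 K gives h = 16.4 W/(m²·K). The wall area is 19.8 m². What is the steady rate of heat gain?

Thermal resistances in series:
R_copper = L/(kA) = 0.0038/(383×19.8) = 5.011×10^-7 K/W
R_polyurethane foam = L/(kA) = 0.024/(0.0289×19.8) = 0.04194 K/W
R_carbon steel = L/(kA) = 0.0051/(54.4×19.8) = 4.735×10^-6 K/W
R_outer film = 1/(h_o·A) = 1/(16.4×19.8) = 0.00308 K/W
R_total = 0.04503 K/W
Q = ΔT / R_total = 47 / 0.04503

Q ≈ 1040 W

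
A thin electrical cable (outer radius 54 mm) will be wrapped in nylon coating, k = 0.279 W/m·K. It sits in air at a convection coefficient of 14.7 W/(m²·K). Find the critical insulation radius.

r_cr ≈ 19 mm

For a cylinder r_cr = k/h = 0.279/14.7
r_cr = 19 mm; since the bare radius (54 mm) is above r_cr, any added insulation will reduce heat loss.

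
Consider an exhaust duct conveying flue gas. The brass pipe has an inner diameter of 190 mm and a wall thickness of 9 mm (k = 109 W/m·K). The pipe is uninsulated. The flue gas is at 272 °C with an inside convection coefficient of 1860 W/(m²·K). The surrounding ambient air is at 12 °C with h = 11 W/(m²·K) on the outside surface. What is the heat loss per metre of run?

Radial resistances (cylindrical: R_cond = ln(r_o/r_i)/(2πkL), R_conv = 1/(h·2πrL)):
R_inner film = 1/(h_i·2πr₁L) = 1/(1860×2π×0.095×1) = 9.007×10^-4 K/W
R_brass pipe wall = ln(104/95)/(2π×109×1) = 1.322×10^-4 K/W
R_outer film = 1/(h_o·2πr_oL) = 1/(11×2π×0.104×1) = 0.1391 K/W
R_total = 0.1402 K/W
Q = ΔT/R_total = 260/0.1402

q′ ≈ 1860 W/m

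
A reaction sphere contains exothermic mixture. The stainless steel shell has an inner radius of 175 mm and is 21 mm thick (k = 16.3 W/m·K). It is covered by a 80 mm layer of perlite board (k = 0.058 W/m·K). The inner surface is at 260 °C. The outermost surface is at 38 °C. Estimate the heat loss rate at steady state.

Q ≈ 109 W

Spherical conduction: R = (1/r_in − 1/r_out)/(4πk) per layer; series-sum.
R_stainless steel shell = (1/0.175 − 1/0.196)/(4π×16.3) = 0.002989 K/W
R_perlite board = (1/0.196 − 1/0.276)/(4π×0.058) = 2.029 K/W
R_total = 2.032 K/W
Q = ΔT/R_total = 222/2.032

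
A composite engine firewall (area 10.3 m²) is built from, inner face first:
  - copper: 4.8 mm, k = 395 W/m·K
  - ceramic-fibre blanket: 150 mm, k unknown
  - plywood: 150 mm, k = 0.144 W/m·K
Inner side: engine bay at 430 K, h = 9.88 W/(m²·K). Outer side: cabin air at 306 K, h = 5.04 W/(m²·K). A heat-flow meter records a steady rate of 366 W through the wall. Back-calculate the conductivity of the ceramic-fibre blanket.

Treating each layer as a thermal resistance in series:
R_inner film = 1/(h_i·A) = 1/(9.88×10.3) = 0.009827 K/W
R_copper = L/(kA) = 0.0048/(395×10.3) = 1.18×10^-6 K/W
R_plywood = L/(kA) = 0.15/(0.144×10.3) = 0.1011 K/W
R_outer film = 1/(h_o·A) = 1/(5.04×10.3) = 0.01926 K/W
Sum of known resistances R_other = 0.1302 K/W
Total R = ΔT/Q = 124/366 = 0.3388 K/W
R_ceramic-fibre blanket = R_total − R_other = 0.2086 K/W
k = L/(R·A) = 0.15/(0.2086×10.3)

k ≈ 0.0698 W/(m·K)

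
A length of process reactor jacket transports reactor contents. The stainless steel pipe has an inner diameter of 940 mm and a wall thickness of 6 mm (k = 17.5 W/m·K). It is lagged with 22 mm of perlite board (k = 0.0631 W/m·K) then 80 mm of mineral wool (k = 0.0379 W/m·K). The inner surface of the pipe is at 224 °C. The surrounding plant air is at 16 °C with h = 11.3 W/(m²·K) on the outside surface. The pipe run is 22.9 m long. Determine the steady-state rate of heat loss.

Q ≈ 6230 W

Treating each annulus and film as a series resistance:
R_stainless steel pipe wall = ln(476/470)/(2π×17.5×22.9) = 5.038×10^-6 K/W
R_perlite board = ln(498/476)/(2π×0.0631×22.9) = 0.004976 K/W
R_mineral wool = ln(578/498)/(2π×0.0379×22.9) = 0.02732 K/W
R_outer film = 1/(h_o·2πr_oL) = 1/(11.3×2π×0.578×22.9) = 0.001064 K/W
R_total = 0.03336 K/W
Q = ΔT/R_total = 208/0.03336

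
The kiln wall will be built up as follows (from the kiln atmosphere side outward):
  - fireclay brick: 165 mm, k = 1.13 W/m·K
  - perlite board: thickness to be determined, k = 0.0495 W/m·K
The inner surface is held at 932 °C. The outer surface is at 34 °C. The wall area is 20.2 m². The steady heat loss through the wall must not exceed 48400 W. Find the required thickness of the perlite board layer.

L ≈ 11.3 mm

Treating each layer as a thermal resistance in series:
R_fireclay brick = L/(kA) = 0.165/(1.13×20.2) = 0.007229 K/W
Sum of the known resistances R_other = 0.007229 K/W
Required total resistance R_tot = ΔT/Q_allow = 898/48400 = 0.01855 K/W
R_perlite board = R_tot − R_other = 0.01133 K/W
L = R·k·A = 0.01133×0.0495×20.2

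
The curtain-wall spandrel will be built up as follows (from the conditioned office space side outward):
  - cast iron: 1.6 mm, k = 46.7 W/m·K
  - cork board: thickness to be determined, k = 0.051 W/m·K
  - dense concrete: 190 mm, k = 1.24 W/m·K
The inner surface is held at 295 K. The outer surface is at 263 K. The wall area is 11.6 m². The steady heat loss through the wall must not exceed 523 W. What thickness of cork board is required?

L ≈ 28.4 mm

Treating each layer as a thermal resistance in series:
R_cast iron = L/(kA) = 0.0016/(46.7×11.6) = 2.954×10^-6 K/W
R_dense concrete = L/(kA) = 0.19/(1.24×11.6) = 0.01321 K/W
Sum of the known resistances R_other = 0.01321 K/W
Required total resistance R_tot = ΔT/Q_allow = 32/523 = 0.06119 K/W
R_cork board = R_tot − R_other = 0.04797 K/W
L = R·k·A = 0.04797×0.051×11.6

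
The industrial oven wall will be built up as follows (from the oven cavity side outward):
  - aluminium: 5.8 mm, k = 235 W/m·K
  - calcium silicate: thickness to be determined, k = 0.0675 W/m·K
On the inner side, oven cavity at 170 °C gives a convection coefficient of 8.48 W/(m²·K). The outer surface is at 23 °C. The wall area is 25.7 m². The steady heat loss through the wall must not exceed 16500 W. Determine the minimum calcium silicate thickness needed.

L ≈ 7.49 mm

Treating each layer as a thermal resistance in series:
R_inner film = 1/(h_i·A) = 1/(8.48×25.7) = 0.004589 K/W
R_aluminium = L/(kA) = 0.0058/(235×25.7) = 9.603×10^-7 K/W
Sum of the known resistances R_other = 0.004589 K/W
Required total resistance R_tot = ΔT/Q_allow = 147/16500 = 0.008909 K/W
R_calcium silicate = R_tot − R_other = 0.00432 K/W
L = R·k·A = 0.00432×0.0675×25.7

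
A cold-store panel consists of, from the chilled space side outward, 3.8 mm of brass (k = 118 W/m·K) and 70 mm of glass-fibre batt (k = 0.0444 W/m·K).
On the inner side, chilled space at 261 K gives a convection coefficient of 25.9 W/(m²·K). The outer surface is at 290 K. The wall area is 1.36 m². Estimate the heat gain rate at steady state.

Model the wall as resistances in series:
R_inner film = 1/(h_i·A) = 1/(25.9×1.36) = 0.02839 K/W
R_brass = L/(kA) = 0.0038/(118×1.36) = 2.368×10^-5 K/W
R_glass-fibre batt = L/(kA) = 0.07/(0.0444×1.36) = 1.159 K/W
R_total = 1.188 K/W
Q = ΔT / R_total = 29 / 1.188

Q ≈ 24.4 W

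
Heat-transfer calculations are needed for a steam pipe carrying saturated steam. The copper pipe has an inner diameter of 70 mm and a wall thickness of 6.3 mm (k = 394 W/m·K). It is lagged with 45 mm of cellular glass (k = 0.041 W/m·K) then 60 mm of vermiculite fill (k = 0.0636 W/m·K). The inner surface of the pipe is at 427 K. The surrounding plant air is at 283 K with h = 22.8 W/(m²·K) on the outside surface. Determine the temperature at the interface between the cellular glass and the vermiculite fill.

For a radial system each layer contributes R = ln(r_out/r_in)/(2πkL); films add R = 1/(hA).
R_copper pipe wall = ln(41.3/35)/(2π×394×1) = 6.686×10^-5 K/W
R_cellular glass = ln(86.3/41.3)/(2π×0.041×1) = 2.861 K/W
R_vermiculite fill = ln(146.3/86.3)/(2π×0.0636×1) = 1.321 K/W
R_outer film = 1/(h_o·2πr_oL) = 1/(22.8×2π×0.1463×1) = 0.04771 K/W
R_total = 4.229 K/W
Q = ΔT/R_total = 144/4.229
Q = 34 W/m
T_interface = T_inner − Q·ΣR(inner→interface) = 427 − 34×2.861

T ≈ 330 K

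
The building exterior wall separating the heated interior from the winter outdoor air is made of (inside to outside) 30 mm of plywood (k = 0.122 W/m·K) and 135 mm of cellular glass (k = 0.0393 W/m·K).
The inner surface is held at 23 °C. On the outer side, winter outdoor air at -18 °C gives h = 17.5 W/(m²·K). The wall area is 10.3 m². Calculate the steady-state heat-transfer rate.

Q ≈ 113 W

Treating each layer as a thermal resistance in series:
R_plywood = L/(kA) = 0.03/(0.122×10.3) = 0.02387 K/W
R_cellular glass = L/(kA) = 0.135/(0.0393×10.3) = 0.3335 K/W
R_outer film = 1/(h_o·A) = 1/(17.5×10.3) = 0.005548 K/W
R_total = 0.3629 K/W
Q = ΔT / R_total = 41 / 0.3629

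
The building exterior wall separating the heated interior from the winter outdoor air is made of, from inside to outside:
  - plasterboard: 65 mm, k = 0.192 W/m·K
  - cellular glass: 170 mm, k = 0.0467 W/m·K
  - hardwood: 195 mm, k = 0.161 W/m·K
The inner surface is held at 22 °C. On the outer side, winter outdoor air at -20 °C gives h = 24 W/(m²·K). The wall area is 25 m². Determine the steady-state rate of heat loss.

Q ≈ 201 W

Using the resistance-network approach (series):
R_plasterboard = L/(kA) = 0.065/(0.192×25) = 0.01354 K/W
R_cellular glass = L/(kA) = 0.17/(0.0467×25) = 0.1456 K/W
R_hardwood = L/(kA) = 0.195/(0.161×25) = 0.04845 K/W
R_outer film = 1/(h_o·A) = 1/(24×25) = 0.001667 K/W
R_total = 0.2093 K/W
Q = ΔT / R_total = 42 / 0.2093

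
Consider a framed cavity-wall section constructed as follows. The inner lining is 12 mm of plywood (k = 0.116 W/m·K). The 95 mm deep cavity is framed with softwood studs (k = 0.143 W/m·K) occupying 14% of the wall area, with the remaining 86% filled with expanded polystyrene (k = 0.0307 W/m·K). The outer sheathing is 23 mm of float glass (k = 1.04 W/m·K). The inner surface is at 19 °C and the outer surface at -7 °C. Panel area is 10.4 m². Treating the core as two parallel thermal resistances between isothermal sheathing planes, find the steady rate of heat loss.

Q ≈ 124 W

Sheathing layers in series; stud and cavity paths in parallel between them.
R_inner = 0.012/(0.116×10.4) = 0.009947 K/W
R_stud  = 0.095/(0.143×0.14×10.4) = 0.4563 K/W
R_cav   = 0.095/(0.0307×0.86×10.4) = 0.346 K/W
1/R_core = 1/R_stud + 1/R_cav → R_core = 0.1968 K/W
R_outer = 0.023/(1.04×10.4) = 0.002126 K/W
R_total = 0.2088 K/W
Q = ΔT/R_total = 26/0.2088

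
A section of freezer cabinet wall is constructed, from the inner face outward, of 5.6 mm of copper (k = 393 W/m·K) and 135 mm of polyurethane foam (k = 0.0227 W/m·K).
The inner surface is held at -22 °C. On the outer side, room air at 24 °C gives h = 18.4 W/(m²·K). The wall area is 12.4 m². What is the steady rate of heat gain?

Q ≈ 95 W

Series thermal resistances:
R_copper = L/(kA) = 0.0056/(393×12.4) = 1.149×10^-6 K/W
R_polyurethane foam = L/(kA) = 0.135/(0.0227×12.4) = 0.4796 K/W
R_outer film = 1/(h_o·A) = 1/(18.4×12.4) = 0.004383 K/W
R_total = 0.484 K/W
Q = ΔT / R_total = 46 / 0.484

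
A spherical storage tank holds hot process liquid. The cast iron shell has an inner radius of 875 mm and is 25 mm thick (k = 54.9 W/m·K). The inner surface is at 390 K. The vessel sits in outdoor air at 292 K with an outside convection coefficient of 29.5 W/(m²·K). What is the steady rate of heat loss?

Radial (spherical) resistances in series:
R_cast iron shell = (1/0.875 − 1/0.9)/(4π×54.9) = 4.602×10^-5 K/W
R_outer film = 1/(h·4πr_o²) = 1/(29.5×4π×0.9²) = 0.00333 K/W
R_total = 0.003376 K/W
Q = ΔT/R_total = 98/0.003376

Q ≈ 29000 W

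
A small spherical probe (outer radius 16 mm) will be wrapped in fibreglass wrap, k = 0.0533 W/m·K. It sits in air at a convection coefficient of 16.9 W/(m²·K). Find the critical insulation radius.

For a sphere r_cr = 2k/h = 2×0.0533/16.9
r_cr = 6.31 mm; since the bare radius (16 mm) is above r_cr, any added insulation will reduce heat loss.

r_cr ≈ 6.31 mm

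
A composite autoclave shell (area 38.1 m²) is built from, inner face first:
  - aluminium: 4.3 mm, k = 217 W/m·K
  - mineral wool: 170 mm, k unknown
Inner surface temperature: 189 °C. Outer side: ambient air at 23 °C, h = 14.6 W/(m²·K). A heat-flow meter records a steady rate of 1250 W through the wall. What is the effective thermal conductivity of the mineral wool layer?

k ≈ 0.0341 W/(m·K)

Model the wall as resistances in series:
R_aluminium = L/(kA) = 0.0043/(217×38.1) = 5.201×10^-7 K/W
R_outer film = 1/(h_o·A) = 1/(14.6×38.1) = 0.001798 K/W
Sum of known resistances R_other = 0.001798 K/W
Total R = ΔT/Q = 166/1250 = 0.1328 K/W
R_mineral wool = R_total − R_other = 0.131 K/W
k = L/(R·A) = 0.17/(0.131×38.1)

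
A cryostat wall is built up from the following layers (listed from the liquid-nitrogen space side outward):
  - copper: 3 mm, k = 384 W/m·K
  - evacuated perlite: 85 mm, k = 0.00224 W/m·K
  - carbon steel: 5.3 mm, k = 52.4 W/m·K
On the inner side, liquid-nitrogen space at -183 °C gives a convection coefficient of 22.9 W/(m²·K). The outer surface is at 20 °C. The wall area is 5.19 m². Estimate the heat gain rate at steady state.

Series thermal resistances:
R_inner film = 1/(h_i·A) = 1/(22.9×5.19) = 0.008414 K/W
R_copper = L/(kA) = 0.003/(384×5.19) = 1.505×10^-6 K/W
R_evacuated perlite = L/(kA) = 0.085/(0.00224×5.19) = 7.311 K/W
R_carbon steel = L/(kA) = 0.0053/(52.4×5.19) = 1.949×10^-5 K/W
R_total = 7.32 K/W
Q = ΔT / R_total = 203 / 7.32

Q ≈ 27.7 W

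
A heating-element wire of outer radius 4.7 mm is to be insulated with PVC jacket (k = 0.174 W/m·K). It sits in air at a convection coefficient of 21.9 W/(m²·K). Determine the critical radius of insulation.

r_cr ≈ 7.95 mm

For a cylinder r_cr = k/h = 0.174/21.9
r_cr = 7.95 mm; since the bare radius (4.7 mm) is below r_cr, adding a thin layer of insulation will *increase* heat loss.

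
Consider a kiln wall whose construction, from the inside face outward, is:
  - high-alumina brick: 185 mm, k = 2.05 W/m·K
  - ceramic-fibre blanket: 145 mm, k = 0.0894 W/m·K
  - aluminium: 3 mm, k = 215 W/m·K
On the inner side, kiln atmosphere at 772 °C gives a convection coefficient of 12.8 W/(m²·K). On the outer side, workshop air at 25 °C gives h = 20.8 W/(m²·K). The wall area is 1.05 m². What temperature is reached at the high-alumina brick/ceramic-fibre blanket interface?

Thermal resistances in series:
R_inner film = 1/(h_i·A) = 1/(12.8×1.05) = 0.0744 K/W
R_high-alumina brick = L/(kA) = 0.185/(2.05×1.05) = 0.08595 K/W
R_ceramic-fibre blanket = L/(kA) = 0.145/(0.0894×1.05) = 1.545 K/W
R_aluminium = L/(kA) = 0.003/(215×1.05) = 1.329×10^-5 K/W
R_outer film = 1/(h_o·A) = 1/(20.8×1.05) = 0.04579 K/W
R_total = 1.751 K/W;  Q = ΔT/R_total = 747/1.751 = 426.7 W
T_interface = T_inner − Q·ΣR(inner→interface) = 772 − 427×0.1604

T ≈ 704 °C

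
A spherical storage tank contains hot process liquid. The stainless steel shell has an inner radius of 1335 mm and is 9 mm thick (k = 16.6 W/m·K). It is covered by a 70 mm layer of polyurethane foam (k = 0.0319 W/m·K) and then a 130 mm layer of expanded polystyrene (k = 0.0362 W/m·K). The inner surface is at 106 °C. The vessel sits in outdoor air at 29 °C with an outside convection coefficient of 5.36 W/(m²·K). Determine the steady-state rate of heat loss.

Q ≈ 336 W

For a spherical shell R = (1/r₁ − 1/r₂)/(4πk); film R = 1/(h·4πr²). In series:
R_stainless steel shell = (1/1.335 − 1/1.344)/(4π×16.6) = 2.405×10^-5 K/W
R_polyurethane foam = (1/1.344 − 1/1.414)/(4π×0.0319) = 0.09189 K/W
R_expanded polystyrene = (1/1.414 − 1/1.544)/(4π×0.0362) = 0.1309 K/W
R_outer film = 1/(h·4πr_o²) = 1/(5.36×4π×1.544²) = 0.006228 K/W
R_total = 0.229 K/W
Q = ΔT/R_total = 77/0.229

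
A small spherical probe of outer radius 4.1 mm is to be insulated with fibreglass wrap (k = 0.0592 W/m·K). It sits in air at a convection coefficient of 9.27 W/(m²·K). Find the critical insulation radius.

For a sphere r_cr = 2k/h = 2×0.0592/9.27
r_cr = 12.8 mm; since the bare radius (4.1 mm) is below r_cr, adding a thin layer of insulation will *increase* heat loss.

r_cr ≈ 12.8 mm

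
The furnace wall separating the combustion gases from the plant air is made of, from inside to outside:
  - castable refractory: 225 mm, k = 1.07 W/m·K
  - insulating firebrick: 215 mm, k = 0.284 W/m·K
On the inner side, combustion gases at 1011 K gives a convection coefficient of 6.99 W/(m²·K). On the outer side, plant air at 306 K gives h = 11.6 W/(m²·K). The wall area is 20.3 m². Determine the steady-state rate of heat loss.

Q ≈ 12000 W

Series thermal resistances:
R_inner film = 1/(h_i·A) = 1/(6.99×20.3) = 0.007047 K/W
R_castable refractory = L/(kA) = 0.225/(1.07×20.3) = 0.01036 K/W
R_insulating firebrick = L/(kA) = 0.215/(0.284×20.3) = 0.03729 K/W
R_outer film = 1/(h_o·A) = 1/(11.6×20.3) = 0.004247 K/W
R_total = 0.05895 K/W
Q = ΔT / R_total = 705 / 0.05895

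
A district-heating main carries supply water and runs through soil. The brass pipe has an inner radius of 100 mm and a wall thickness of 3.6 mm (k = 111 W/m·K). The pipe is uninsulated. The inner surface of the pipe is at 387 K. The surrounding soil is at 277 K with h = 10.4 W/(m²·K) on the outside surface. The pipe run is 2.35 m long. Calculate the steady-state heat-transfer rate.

Treating each annulus and film as a series resistance:
R_brass pipe wall = ln(103.6/100)/(2π×111×2.35) = 2.158×10^-5 K/W
R_outer film = 1/(h_o·2πr_oL) = 1/(10.4×2π×0.1036×2.35) = 0.06286 K/W
R_total = 0.06288 K/W
Q = ΔT/R_total = 110/0.06288

Q ≈ 1750 W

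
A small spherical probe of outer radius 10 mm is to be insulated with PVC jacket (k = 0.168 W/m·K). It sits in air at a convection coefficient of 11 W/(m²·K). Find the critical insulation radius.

For a sphere r_cr = 2k/h = 2×0.168/11
r_cr = 30.5 mm; since the bare radius (10 mm) is below r_cr, adding a thin layer of insulation will *increase* heat loss.

r_cr ≈ 30.5 mm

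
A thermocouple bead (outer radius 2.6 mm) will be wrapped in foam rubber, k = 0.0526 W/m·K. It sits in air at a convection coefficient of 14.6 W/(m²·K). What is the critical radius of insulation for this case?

For a sphere r_cr = 2k/h = 2×0.0526/14.6
r_cr = 7.21 mm; since the bare radius (2.6 mm) is below r_cr, adding a thin layer of insulation will *increase* heat loss.

r_cr ≈ 7.21 mm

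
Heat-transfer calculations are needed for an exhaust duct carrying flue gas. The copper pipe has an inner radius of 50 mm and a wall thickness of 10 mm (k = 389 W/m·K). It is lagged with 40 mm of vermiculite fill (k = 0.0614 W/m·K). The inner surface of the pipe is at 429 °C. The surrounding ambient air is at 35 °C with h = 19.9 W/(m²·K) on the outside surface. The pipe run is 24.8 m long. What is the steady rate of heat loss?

Q ≈ 6960 W

Radial resistances (cylindrical: R_cond = ln(r_o/r_i)/(2πkL), R_conv = 1/(h·2πrL)):
R_copper pipe wall = ln(60/50)/(2π×389×24.8) = 3.008×10^-6 K/W
R_vermiculite fill = ln(100/60)/(2π×0.0614×24.8) = 0.05339 K/W
R_outer film = 1/(h_o·2πr_oL) = 1/(19.9×2π×0.1×24.8) = 0.003225 K/W
R_total = 0.05662 K/W
Q = ΔT/R_total = 394/0.05662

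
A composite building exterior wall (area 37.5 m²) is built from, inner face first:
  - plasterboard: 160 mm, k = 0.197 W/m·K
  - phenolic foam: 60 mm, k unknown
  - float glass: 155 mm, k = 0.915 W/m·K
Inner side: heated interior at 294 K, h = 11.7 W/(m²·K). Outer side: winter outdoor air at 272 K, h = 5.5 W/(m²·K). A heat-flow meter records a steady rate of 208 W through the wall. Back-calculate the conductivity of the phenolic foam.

Model the wall as resistances in series:
R_inner film = 1/(h_i·A) = 1/(11.7×37.5) = 0.002279 K/W
R_plasterboard = L/(kA) = 0.16/(0.197×37.5) = 0.02166 K/W
R_float glass = L/(kA) = 0.155/(0.915×37.5) = 0.004517 K/W
R_outer film = 1/(h_o·A) = 1/(5.5×37.5) = 0.004848 K/W
Sum of known resistances R_other = 0.0333 K/W
Total R = ΔT/Q = 22/208 = 0.1058 K/W
R_phenolic foam = R_total − R_other = 0.07247 K/W
k = L/(R·A) = 0.06/(0.07247×37.5)

k ≈ 0.0221 W/(m·K)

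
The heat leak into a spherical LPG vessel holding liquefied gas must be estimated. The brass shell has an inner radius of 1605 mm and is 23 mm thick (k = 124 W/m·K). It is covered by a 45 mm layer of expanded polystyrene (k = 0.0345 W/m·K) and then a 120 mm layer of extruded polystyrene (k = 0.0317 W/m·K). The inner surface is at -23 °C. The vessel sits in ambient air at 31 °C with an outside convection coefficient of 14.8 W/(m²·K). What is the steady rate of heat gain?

Q ≈ 385 W

Spherical conduction: R = (1/r_in − 1/r_out)/(4πk) per layer; series-sum.
R_brass shell = (1/1.605 − 1/1.628)/(4π×124) = 5.649×10^-6 K/W
R_expanded polystyrene = (1/1.628 − 1/1.673)/(4π×0.0345) = 0.03811 K/W
R_extruded polystyrene = (1/1.673 − 1/1.793)/(4π×0.0317) = 0.1004 K/W
R_outer film = 1/(h·4πr_o²) = 1/(14.8×4π×1.793²) = 0.001673 K/W
R_total = 0.1402 K/W
Q = ΔT/R_total = 54/0.1402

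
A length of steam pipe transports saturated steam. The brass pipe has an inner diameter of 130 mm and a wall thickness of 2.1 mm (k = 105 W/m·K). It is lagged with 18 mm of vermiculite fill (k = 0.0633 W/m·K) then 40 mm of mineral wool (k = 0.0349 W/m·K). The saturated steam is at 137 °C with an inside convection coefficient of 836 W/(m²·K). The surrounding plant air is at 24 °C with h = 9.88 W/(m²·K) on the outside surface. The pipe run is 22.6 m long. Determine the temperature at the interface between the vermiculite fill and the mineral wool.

T ≈ 110 °C

Treating each annulus and film as a series resistance:
R_inner film = 1/(h_i·2πr₁L) = 1/(836×2π×0.065×22.6) = 1.296×10^-4 K/W
R_brass pipe wall = ln(67.1/65)/(2π×105×22.6) = 2.133×10^-6 K/W
R_vermiculite fill = ln(85.1/67.1)/(2π×0.0633×22.6) = 0.02644 K/W
R_mineral wool = ln(125.1/85.1)/(2π×0.0349×22.6) = 0.07774 K/W
R_outer film = 1/(h_o·2πr_oL) = 1/(9.88×2π×0.1251×22.6) = 0.005698 K/W
R_total = 0.11 K/W
Q = ΔT/R_total = 113/0.11
Q = 1030 W
T_interface = T_inner − Q·ΣR(inner→interface) = 137 − 1030×0.02657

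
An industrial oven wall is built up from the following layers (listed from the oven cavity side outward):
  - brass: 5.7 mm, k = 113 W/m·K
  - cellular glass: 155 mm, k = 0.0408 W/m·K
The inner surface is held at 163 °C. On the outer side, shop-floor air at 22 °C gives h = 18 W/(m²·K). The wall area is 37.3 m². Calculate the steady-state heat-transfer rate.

Q ≈ 1360 W

Series thermal resistances:
R_brass = L/(kA) = 0.0057/(113×37.3) = 1.352×10^-6 K/W
R_cellular glass = L/(kA) = 0.155/(0.0408×37.3) = 0.1019 K/W
R_outer film = 1/(h_o·A) = 1/(18×37.3) = 0.001489 K/W
R_total = 0.1033 K/W
Q = ΔT / R_total = 141 / 0.1033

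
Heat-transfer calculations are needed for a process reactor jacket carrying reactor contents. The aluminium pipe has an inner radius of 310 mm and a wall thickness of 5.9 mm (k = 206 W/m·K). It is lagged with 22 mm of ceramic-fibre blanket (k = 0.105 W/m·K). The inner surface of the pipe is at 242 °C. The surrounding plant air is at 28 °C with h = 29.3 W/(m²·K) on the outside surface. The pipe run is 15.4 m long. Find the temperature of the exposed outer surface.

Treating each annulus and film as a series resistance:
R_aluminium pipe wall = ln(315.9/310)/(2π×206×15.4) = 9.458×10^-7 K/W
R_ceramic-fibre blanket = ln(337.9/315.9)/(2π×0.105×15.4) = 0.006626 K/W
R_outer film = 1/(h_o·2πr_oL) = 1/(29.3×2π×0.3379×15.4) = 0.001044 K/W
R_total = 0.007671 K/W
Q = ΔT/R_total = 214/0.007671
Q = 27900 W
T_interface = T_inner − Q·ΣR(inner→interface) = 242 − 27900×0.006627

T ≈ 57.1 °C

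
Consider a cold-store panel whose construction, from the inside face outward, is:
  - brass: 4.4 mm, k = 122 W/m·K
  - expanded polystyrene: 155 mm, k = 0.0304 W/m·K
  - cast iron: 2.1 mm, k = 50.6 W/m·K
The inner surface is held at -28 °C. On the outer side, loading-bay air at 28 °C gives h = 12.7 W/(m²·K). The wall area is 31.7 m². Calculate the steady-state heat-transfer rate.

Q ≈ 343 W

Using the resistance-network approach (series):
R_brass = L/(kA) = 0.0044/(122×31.7) = 1.138×10^-6 K/W
R_expanded polystyrene = L/(kA) = 0.155/(0.0304×31.7) = 0.1608 K/W
R_cast iron = L/(kA) = 0.0021/(50.6×31.7) = 1.309×10^-6 K/W
R_outer film = 1/(h_o·A) = 1/(12.7×31.7) = 0.002484 K/W
R_total = 0.1633 K/W
Q = ΔT / R_total = 56 / 0.1633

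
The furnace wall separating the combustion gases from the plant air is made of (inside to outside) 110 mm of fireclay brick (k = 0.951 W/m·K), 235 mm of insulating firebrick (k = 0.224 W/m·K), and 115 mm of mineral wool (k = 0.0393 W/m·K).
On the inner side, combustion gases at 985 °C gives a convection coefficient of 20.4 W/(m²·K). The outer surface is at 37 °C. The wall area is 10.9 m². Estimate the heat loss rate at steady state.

Q ≈ 2500 W

Thermal resistances in series:
R_inner film = 1/(h_i·A) = 1/(20.4×10.9) = 0.004497 K/W
R_fireclay brick = L/(kA) = 0.11/(0.951×10.9) = 0.01061 K/W
R_insulating firebrick = L/(kA) = 0.235/(0.224×10.9) = 0.09625 K/W
R_mineral wool = L/(kA) = 0.115/(0.0393×10.9) = 0.2685 K/W
R_total = 0.3798 K/W
Q = ΔT / R_total = 948 / 0.3798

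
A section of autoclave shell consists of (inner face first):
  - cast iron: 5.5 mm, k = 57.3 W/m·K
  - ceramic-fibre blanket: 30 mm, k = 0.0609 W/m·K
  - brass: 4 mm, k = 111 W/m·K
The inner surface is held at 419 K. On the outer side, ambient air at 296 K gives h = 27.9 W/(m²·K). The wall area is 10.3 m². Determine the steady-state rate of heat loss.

Q ≈ 2400 W

Treating each layer as a thermal resistance in series:
R_cast iron = L/(kA) = 0.0055/(57.3×10.3) = 9.319×10^-6 K/W
R_ceramic-fibre blanket = L/(kA) = 0.03/(0.0609×10.3) = 0.04783 K/W
R_brass = L/(kA) = 0.004/(111×10.3) = 3.499×10^-6 K/W
R_outer film = 1/(h_o·A) = 1/(27.9×10.3) = 0.00348 K/W
R_total = 0.05132 K/W
Q = ΔT / R_total = 123 / 0.05132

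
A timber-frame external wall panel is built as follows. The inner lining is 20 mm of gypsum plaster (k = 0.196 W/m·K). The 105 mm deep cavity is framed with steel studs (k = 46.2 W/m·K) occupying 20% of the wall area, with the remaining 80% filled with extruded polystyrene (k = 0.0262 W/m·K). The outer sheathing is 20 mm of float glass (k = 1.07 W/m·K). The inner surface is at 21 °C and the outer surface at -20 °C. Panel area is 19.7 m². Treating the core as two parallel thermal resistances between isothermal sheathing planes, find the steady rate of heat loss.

Q ≈ 6120 W

Sheathing layers in series; stud and cavity paths in parallel between them.
R_inner = 0.02/(0.196×19.7) = 0.00518 K/W
R_stud  = 0.105/(46.2×0.2×19.7) = 5.768×10^-4 K/W
R_cav   = 0.105/(0.0262×0.8×19.7) = 0.2543 K/W
1/R_core = 1/R_stud + 1/R_cav → R_core = 5.755×10^-4 K/W
R_outer = 0.02/(1.07×19.7) = 9.488×10^-4 K/W
R_total = 0.006704 K/W
Q = ΔT/R_total = 41/0.006704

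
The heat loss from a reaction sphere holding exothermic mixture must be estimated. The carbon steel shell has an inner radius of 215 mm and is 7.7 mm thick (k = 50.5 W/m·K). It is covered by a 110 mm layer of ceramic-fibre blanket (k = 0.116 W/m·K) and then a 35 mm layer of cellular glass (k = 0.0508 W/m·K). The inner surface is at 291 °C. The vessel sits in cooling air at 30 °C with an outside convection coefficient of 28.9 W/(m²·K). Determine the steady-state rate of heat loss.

Radial (spherical) resistances in series:
R_carbon steel shell = (1/0.215 − 1/0.2227)/(4π×50.5) = 2.534×10^-4 K/W
R_ceramic-fibre blanket = (1/0.2227 − 1/0.3327)/(4π×0.116) = 1.018 K/W
R_cellular glass = (1/0.3327 − 1/0.3677)/(4π×0.0508) = 0.4482 K/W
R_outer film = 1/(h·4πr_o²) = 1/(28.9×4π×0.3677²) = 0.02037 K/W
R_total = 1.487 K/W
Q = ΔT/R_total = 261/1.487

Q ≈ 175 W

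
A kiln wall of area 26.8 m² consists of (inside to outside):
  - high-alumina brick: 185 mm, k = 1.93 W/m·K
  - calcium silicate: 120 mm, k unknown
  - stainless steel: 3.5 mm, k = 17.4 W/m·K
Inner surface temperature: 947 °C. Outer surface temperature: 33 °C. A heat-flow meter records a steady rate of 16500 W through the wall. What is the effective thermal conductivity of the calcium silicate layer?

k ≈ 0.0864 W/(m·K)

Model the wall as resistances in series:
R_high-alumina brick = L/(kA) = 0.185/(1.93×26.8) = 0.003577 K/W
R_stainless steel = L/(kA) = 0.0035/(17.4×26.8) = 7.506×10^-6 K/W
Sum of known resistances R_other = 0.003584 K/W
Total R = ΔT/Q = 914/16500 = 0.05539 K/W
R_calcium silicate = R_total − R_other = 0.05181 K/W
k = L/(R·A) = 0.12/(0.05181×26.8)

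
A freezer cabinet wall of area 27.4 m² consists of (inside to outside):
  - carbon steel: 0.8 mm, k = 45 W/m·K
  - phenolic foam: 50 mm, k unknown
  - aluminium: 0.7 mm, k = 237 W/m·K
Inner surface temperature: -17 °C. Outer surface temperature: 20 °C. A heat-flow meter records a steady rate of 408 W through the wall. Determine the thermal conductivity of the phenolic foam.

k ≈ 0.0201 W/(m·K)

Thermal resistances in series:
R_carbon steel = L/(kA) = 0.0008/(45×27.4) = 6.488×10^-7 K/W
R_aluminium = L/(kA) = 0.0007/(237×27.4) = 1.078×10^-7 K/W
Sum of known resistances R_other = 7.566×10^-7 K/W
Total R = ΔT/Q = 37/408 = 0.09069 K/W
R_phenolic foam = R_total − R_other = 0.09069 K/W
k = L/(R·A) = 0.05/(0.09069×27.4)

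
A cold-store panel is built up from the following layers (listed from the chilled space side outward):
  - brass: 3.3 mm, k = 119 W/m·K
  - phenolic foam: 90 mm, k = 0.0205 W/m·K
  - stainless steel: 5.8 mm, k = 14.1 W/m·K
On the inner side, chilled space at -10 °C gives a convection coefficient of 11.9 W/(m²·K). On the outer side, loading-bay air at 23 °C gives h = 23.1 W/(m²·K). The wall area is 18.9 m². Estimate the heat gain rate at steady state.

Q ≈ 138 W

Using the resistance-network approach (series):
R_inner film = 1/(h_i·A) = 1/(11.9×18.9) = 0.004446 K/W
R_brass = L/(kA) = 0.0033/(119×18.9) = 1.467×10^-6 K/W
R_phenolic foam = L/(kA) = 0.09/(0.0205×18.9) = 0.2323 K/W
R_stainless steel = L/(kA) = 0.0058/(14.1×18.9) = 2.176×10^-5 K/W
R_outer film = 1/(h_o·A) = 1/(23.1×18.9) = 0.00229 K/W
R_total = 0.239 K/W
Q = ΔT / R_total = 33 / 0.239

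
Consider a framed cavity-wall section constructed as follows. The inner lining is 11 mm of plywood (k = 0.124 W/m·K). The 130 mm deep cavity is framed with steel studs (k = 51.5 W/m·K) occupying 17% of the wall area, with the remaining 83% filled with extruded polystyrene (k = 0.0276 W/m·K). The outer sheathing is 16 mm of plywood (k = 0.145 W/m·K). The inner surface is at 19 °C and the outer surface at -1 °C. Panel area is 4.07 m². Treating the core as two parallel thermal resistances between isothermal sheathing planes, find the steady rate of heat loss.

Sheathing layers in series; stud and cavity paths in parallel between them.
R_inner = 0.011/(0.124×4.07) = 0.0218 K/W
R_stud  = 0.13/(51.5×0.17×4.07) = 0.003648 K/W
R_cav   = 0.13/(0.0276×0.83×4.07) = 1.394 K/W
1/R_core = 1/R_stud + 1/R_cav → R_core = 0.003639 K/W
R_outer = 0.016/(0.145×4.07) = 0.02711 K/W
R_total = 0.05255 K/W
Q = ΔT/R_total = 20/0.05255

Q ≈ 381 W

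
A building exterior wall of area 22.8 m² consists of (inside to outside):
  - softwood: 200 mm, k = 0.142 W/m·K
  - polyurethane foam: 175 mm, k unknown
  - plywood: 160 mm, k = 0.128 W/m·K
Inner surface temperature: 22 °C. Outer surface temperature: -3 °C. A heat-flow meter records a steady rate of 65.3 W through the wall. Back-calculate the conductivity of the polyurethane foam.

Treating each layer as a thermal resistance in series:
R_softwood = L/(kA) = 0.2/(0.142×22.8) = 0.06177 K/W
R_plywood = L/(kA) = 0.16/(0.128×22.8) = 0.05482 K/W
Sum of known resistances R_other = 0.1166 K/W
Total R = ΔT/Q = 25/65.3 = 0.3828 K/W
R_polyurethane foam = R_total − R_other = 0.2662 K/W
k = L/(R·A) = 0.175/(0.2662×22.8)

k ≈ 0.0288 W/(m·K)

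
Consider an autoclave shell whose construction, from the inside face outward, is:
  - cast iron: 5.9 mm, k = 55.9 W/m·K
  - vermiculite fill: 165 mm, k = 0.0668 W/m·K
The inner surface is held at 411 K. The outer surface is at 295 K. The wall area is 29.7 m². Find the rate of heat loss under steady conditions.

Q ≈ 1390 W

Series thermal resistances:
R_cast iron = L/(kA) = 0.0059/(55.9×29.7) = 3.554×10^-6 K/W
R_vermiculite fill = L/(kA) = 0.165/(0.0668×29.7) = 0.08317 K/W
R_total = 0.08317 K/W
Q = ΔT / R_total = 116 / 0.08317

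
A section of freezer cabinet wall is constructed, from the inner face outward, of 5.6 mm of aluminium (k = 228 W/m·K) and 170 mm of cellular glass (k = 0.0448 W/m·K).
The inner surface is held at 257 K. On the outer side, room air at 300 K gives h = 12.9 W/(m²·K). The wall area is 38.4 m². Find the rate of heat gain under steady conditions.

Model the wall as resistances in series:
R_aluminium = L/(kA) = 0.0056/(228×38.4) = 6.396×10^-7 K/W
R_cellular glass = L/(kA) = 0.17/(0.0448×38.4) = 0.09882 K/W
R_outer film = 1/(h_o·A) = 1/(12.9×38.4) = 0.002019 K/W
R_total = 0.1008 K/W
Q = ΔT / R_total = 43 / 0.1008

Q ≈ 426 W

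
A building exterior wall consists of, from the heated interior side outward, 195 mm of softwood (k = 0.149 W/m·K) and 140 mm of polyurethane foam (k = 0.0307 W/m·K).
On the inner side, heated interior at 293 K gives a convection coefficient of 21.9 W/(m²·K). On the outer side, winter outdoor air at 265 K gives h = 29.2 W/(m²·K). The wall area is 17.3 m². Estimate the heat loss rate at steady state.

Treating each layer as a thermal resistance in series:
R_inner film = 1/(h_i·A) = 1/(21.9×17.3) = 0.002639 K/W
R_softwood = L/(kA) = 0.195/(0.149×17.3) = 0.07565 K/W
R_polyurethane foam = L/(kA) = 0.14/(0.0307×17.3) = 0.2636 K/W
R_outer film = 1/(h_o·A) = 1/(29.2×17.3) = 0.00198 K/W
R_total = 0.3439 K/W
Q = ΔT / R_total = 28 / 0.3439

Q ≈ 81.4 W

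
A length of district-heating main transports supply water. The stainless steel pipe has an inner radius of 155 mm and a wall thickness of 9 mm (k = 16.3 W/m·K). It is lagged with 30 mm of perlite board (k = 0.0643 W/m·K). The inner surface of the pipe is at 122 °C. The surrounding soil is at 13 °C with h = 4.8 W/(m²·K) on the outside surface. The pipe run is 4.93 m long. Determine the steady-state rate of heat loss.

Per-layer cylindrical resistances, series-summed:
R_stainless steel pipe wall = ln(164/155)/(2π×16.3×4.93) = 1.118×10^-4 K/W
R_perlite board = ln(194/164)/(2π×0.0643×4.93) = 0.08434 K/W
R_outer film = 1/(h_o·2πr_oL) = 1/(4.8×2π×0.194×4.93) = 0.03467 K/W
R_total = 0.1191 K/W
Q = ΔT/R_total = 109/0.1191

Q ≈ 915 W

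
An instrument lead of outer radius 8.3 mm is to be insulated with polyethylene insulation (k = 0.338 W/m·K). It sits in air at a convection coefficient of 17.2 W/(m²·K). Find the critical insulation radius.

For a cylinder r_cr = k/h = 0.338/17.2
r_cr = 19.7 mm; since the bare radius (8.3 mm) is below r_cr, adding a thin layer of insulation will *increase* heat loss.

r_cr ≈ 19.7 mm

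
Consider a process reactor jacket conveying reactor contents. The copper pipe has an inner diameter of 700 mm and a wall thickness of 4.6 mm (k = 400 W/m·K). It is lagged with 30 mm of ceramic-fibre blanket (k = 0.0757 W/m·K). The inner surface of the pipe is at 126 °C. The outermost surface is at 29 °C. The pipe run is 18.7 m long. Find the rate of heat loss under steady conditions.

Q ≈ 10600 W

Treating each annulus and film as a series resistance:
R_copper pipe wall = ln(354.6/350)/(2π×400×18.7) = 2.778×10^-7 K/W
R_ceramic-fibre blanket = ln(384.6/354.6)/(2π×0.0757×18.7) = 0.009131 K/W
R_total = 0.009131 K/W
Q = ΔT/R_total = 97/0.009131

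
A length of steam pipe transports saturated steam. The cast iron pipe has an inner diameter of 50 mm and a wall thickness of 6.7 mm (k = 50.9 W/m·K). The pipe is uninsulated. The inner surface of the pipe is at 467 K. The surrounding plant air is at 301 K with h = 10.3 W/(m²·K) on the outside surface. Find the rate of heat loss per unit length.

q′ ≈ 340 W/m

For a radial system each layer contributes R = ln(r_out/r_in)/(2πkL); films add R = 1/(hA).
R_cast iron pipe wall = ln(31.7/25)/(2π×50.9×1) = 7.424×10^-4 K/W
R_outer film = 1/(h_o·2πr_oL) = 1/(10.3×2π×0.0317×1) = 0.4874 K/W
R_total = 0.4882 K/W
Q = ΔT/R_total = 166/0.4882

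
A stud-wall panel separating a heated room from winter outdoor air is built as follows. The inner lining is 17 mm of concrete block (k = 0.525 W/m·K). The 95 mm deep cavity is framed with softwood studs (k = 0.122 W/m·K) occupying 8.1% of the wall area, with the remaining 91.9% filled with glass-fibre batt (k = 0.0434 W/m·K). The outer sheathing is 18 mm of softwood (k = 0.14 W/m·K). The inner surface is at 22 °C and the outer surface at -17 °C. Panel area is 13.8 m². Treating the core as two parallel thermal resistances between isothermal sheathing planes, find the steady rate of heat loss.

Q ≈ 260 W

Sheathing layers in series; stud and cavity paths in parallel between them.
R_inner = 0.017/(0.525×13.8) = 0.002346 K/W
R_stud  = 0.095/(0.122×0.081×13.8) = 0.6966 K/W
R_cav   = 0.095/(0.0434×0.919×13.8) = 0.1726 K/W
1/R_core = 1/R_stud + 1/R_cav → R_core = 0.1383 K/W
R_outer = 0.018/(0.14×13.8) = 0.009317 K/W
R_total = 0.15 K/W
Q = ΔT/R_total = 39/0.15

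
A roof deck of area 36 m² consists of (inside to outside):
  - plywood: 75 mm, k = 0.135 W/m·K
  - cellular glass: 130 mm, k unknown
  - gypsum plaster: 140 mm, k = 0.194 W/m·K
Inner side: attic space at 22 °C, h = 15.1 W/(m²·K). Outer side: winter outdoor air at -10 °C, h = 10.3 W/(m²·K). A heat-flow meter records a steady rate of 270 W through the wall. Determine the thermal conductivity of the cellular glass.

k ≈ 0.046 W/(m·K)

Model the wall as resistances in series:
R_inner film = 1/(h_i·A) = 1/(15.1×36) = 0.00184 K/W
R_plywood = L/(kA) = 0.075/(0.135×36) = 0.01543 K/W
R_gypsum plaster = L/(kA) = 0.14/(0.194×36) = 0.02005 K/W
R_outer film = 1/(h_o·A) = 1/(10.3×36) = 0.002697 K/W
Sum of known resistances R_other = 0.04001 K/W
Total R = ΔT/Q = 32/270 = 0.1185 K/W
R_cellular glass = R_total − R_other = 0.0785 K/W
k = L/(R·A) = 0.13/(0.0785×36)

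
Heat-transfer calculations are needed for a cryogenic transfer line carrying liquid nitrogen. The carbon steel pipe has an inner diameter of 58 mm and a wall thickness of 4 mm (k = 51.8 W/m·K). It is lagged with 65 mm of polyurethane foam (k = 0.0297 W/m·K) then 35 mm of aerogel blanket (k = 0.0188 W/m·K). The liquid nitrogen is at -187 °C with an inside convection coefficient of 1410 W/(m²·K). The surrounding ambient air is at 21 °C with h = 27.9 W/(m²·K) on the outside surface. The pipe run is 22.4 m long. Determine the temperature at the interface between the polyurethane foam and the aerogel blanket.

Per-layer cylindrical resistances, series-summed:
R_inner film = 1/(h_i·2πr₁L) = 1/(1410×2π×0.029×22.4) = 1.738×10^-4 K/W
R_carbon steel pipe wall = ln(33/29)/(2π×51.8×22.4) = 1.772×10^-5 K/W
R_polyurethane foam = ln(98/33)/(2π×0.0297×22.4) = 0.2604 K/W
R_aerogel blanket = ln(133/98)/(2π×0.0188×22.4) = 0.1154 K/W
R_outer film = 1/(h_o·2πr_oL) = 1/(27.9×2π×0.133×22.4) = 0.001915 K/W
R_total = 0.3779 K/W
Q = ΔT/R_total = 208/0.3779
Q = 550 W
T_interface = T_inner + Q·ΣR(inner→interface) = -187 + 550×0.2606

T ≈ -43.6 °C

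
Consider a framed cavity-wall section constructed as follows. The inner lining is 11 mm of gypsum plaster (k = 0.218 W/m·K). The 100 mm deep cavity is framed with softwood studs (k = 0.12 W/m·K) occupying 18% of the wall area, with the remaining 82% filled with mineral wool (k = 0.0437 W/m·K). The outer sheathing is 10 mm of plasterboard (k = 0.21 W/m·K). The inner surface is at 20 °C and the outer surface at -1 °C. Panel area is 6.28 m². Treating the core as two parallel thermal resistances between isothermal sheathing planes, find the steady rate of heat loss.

Q ≈ 71.7 W

Sheathing layers in series; stud and cavity paths in parallel between them.
R_inner = 0.011/(0.218×6.28) = 0.008035 K/W
R_stud  = 0.1/(0.12×0.18×6.28) = 0.7372 K/W
R_cav   = 0.1/(0.0437×0.82×6.28) = 0.4444 K/W
1/R_core = 1/R_stud + 1/R_cav → R_core = 0.2772 K/W
R_outer = 0.01/(0.21×6.28) = 0.007583 K/W
R_total = 0.2929 K/W
Q = ΔT/R_total = 21/0.2929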